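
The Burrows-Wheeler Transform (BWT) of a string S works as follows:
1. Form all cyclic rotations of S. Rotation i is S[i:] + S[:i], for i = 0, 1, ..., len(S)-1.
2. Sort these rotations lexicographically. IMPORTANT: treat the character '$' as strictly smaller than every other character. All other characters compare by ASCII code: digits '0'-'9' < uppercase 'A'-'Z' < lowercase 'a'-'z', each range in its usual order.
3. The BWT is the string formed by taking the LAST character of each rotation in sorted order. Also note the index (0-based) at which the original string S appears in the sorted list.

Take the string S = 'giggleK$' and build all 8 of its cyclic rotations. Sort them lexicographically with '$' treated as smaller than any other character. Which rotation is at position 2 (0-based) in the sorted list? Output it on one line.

Answer: eK$giggl

Derivation:
All 8 rotations (rotation i = S[i:]+S[:i]):
  rot[0] = giggleK$
  rot[1] = iggleK$g
  rot[2] = ggleK$gi
  rot[3] = gleK$gig
  rot[4] = leK$gigg
  rot[5] = eK$giggl
  rot[6] = K$giggle
  rot[7] = $giggleK
Sorted (with $ < everything):
  sorted[0] = $giggleK
  sorted[1] = K$giggle
  sorted[2] = eK$giggl
  sorted[3] = ggleK$gi
  sorted[4] = giggleK$
  sorted[5] = gleK$gig
  sorted[6] = iggleK$g
  sorted[7] = leK$gigg
sorted[2] = eK$giggl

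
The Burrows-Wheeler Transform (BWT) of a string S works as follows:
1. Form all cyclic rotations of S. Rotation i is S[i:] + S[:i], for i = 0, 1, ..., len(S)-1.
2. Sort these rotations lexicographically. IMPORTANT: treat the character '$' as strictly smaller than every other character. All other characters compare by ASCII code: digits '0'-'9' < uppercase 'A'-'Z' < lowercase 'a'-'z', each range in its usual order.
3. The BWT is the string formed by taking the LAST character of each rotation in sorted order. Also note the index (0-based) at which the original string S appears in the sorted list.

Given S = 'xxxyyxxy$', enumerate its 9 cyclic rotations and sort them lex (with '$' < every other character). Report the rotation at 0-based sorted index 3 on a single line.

Answer: xxyyxxy$x

Derivation:
All 9 rotations (rotation i = S[i:]+S[:i]):
  rot[0] = xxxyyxxy$
  rot[1] = xxyyxxy$x
  rot[2] = xyyxxy$xx
  rot[3] = yyxxy$xxx
  rot[4] = yxxy$xxxy
  rot[5] = xxy$xxxyy
  rot[6] = xy$xxxyyx
  rot[7] = y$xxxyyxx
  rot[8] = $xxxyyxxy
Sorted (with $ < everything):
  sorted[0] = $xxxyyxxy
  sorted[1] = xxxyyxxy$
  sorted[2] = xxy$xxxyy
  sorted[3] = xxyyxxy$x
  sorted[4] = xy$xxxyyx
  sorted[5] = xyyxxy$xx
  sorted[6] = y$xxxyyxx
  sorted[7] = yxxy$xxxy
  sorted[8] = yyxxy$xxx
sorted[3] = xxyyxxy$x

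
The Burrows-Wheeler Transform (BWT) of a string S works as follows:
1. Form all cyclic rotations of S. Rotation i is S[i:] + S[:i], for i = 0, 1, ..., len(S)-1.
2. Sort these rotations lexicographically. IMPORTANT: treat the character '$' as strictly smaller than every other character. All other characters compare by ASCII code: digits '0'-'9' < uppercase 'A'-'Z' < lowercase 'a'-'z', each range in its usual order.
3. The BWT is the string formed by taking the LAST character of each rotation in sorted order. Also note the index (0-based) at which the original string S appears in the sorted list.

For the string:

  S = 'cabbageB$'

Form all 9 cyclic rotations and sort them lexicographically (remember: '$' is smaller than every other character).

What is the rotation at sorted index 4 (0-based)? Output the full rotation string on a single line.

All 9 rotations (rotation i = S[i:]+S[:i]):
  rot[0] = cabbageB$
  rot[1] = abbageB$c
  rot[2] = bbageB$ca
  rot[3] = bageB$cab
  rot[4] = ageB$cabb
  rot[5] = geB$cabba
  rot[6] = eB$cabbag
  rot[7] = B$cabbage
  rot[8] = $cabbageB
Sorted (with $ < everything):
  sorted[0] = $cabbageB
  sorted[1] = B$cabbage
  sorted[2] = abbageB$c
  sorted[3] = ageB$cabb
  sorted[4] = bageB$cab
  sorted[5] = bbageB$ca
  sorted[6] = cabbageB$
  sorted[7] = eB$cabbag
  sorted[8] = geB$cabba
sorted[4] = bageB$cab

Answer: bageB$cab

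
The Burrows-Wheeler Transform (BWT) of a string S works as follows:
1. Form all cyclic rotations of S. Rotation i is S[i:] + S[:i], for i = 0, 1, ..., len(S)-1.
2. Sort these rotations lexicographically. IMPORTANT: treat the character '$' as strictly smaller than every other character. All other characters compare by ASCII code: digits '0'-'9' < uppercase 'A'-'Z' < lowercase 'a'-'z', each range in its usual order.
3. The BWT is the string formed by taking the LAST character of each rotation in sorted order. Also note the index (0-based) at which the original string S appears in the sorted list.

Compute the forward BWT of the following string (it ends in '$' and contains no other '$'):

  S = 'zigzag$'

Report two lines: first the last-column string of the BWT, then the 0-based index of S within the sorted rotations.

Answer: gzaizg$
6

Derivation:
All 7 rotations (rotation i = S[i:]+S[:i]):
  rot[0] = zigzag$
  rot[1] = igzag$z
  rot[2] = gzag$zi
  rot[3] = zag$zig
  rot[4] = ag$zigz
  rot[5] = g$zigza
  rot[6] = $zigzag
Sorted (with $ < everything):
  sorted[0] = $zigzag  (last char: 'g')
  sorted[1] = ag$zigz  (last char: 'z')
  sorted[2] = g$zigza  (last char: 'a')
  sorted[3] = gzag$zi  (last char: 'i')
  sorted[4] = igzag$z  (last char: 'z')
  sorted[5] = zag$zig  (last char: 'g')
  sorted[6] = zigzag$  (last char: '$')
Last column: gzaizg$
Original string S is at sorted index 6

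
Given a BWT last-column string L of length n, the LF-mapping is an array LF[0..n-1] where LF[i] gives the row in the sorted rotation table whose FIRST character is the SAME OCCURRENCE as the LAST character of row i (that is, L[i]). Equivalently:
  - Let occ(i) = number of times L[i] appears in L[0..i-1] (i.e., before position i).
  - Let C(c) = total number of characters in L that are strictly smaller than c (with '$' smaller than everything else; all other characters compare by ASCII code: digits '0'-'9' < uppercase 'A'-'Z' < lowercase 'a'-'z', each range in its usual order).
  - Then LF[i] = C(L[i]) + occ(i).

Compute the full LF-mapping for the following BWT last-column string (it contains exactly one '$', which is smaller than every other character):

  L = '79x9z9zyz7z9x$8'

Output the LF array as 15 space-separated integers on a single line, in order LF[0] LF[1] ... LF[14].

Char counts: '$':1, '7':2, '8':1, '9':4, 'x':2, 'y':1, 'z':4
C (first-col start): C('$')=0, C('7')=1, C('8')=3, C('9')=4, C('x')=8, C('y')=10, C('z')=11
L[0]='7': occ=0, LF[0]=C('7')+0=1+0=1
L[1]='9': occ=0, LF[1]=C('9')+0=4+0=4
L[2]='x': occ=0, LF[2]=C('x')+0=8+0=8
L[3]='9': occ=1, LF[3]=C('9')+1=4+1=5
L[4]='z': occ=0, LF[4]=C('z')+0=11+0=11
L[5]='9': occ=2, LF[5]=C('9')+2=4+2=6
L[6]='z': occ=1, LF[6]=C('z')+1=11+1=12
L[7]='y': occ=0, LF[7]=C('y')+0=10+0=10
L[8]='z': occ=2, LF[8]=C('z')+2=11+2=13
L[9]='7': occ=1, LF[9]=C('7')+1=1+1=2
L[10]='z': occ=3, LF[10]=C('z')+3=11+3=14
L[11]='9': occ=3, LF[11]=C('9')+3=4+3=7
L[12]='x': occ=1, LF[12]=C('x')+1=8+1=9
L[13]='$': occ=0, LF[13]=C('$')+0=0+0=0
L[14]='8': occ=0, LF[14]=C('8')+0=3+0=3

Answer: 1 4 8 5 11 6 12 10 13 2 14 7 9 0 3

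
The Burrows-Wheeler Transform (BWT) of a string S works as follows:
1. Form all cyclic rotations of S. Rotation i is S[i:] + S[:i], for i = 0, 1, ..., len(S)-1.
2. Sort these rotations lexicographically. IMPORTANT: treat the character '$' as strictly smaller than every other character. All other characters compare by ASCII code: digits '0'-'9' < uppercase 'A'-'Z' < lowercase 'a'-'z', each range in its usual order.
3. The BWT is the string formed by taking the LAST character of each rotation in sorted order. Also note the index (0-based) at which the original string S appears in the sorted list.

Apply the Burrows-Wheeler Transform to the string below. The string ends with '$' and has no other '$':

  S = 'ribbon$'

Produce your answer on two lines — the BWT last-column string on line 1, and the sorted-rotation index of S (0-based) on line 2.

Answer: nibrob$
6

Derivation:
All 7 rotations (rotation i = S[i:]+S[:i]):
  rot[0] = ribbon$
  rot[1] = ibbon$r
  rot[2] = bbon$ri
  rot[3] = bon$rib
  rot[4] = on$ribb
  rot[5] = n$ribbo
  rot[6] = $ribbon
Sorted (with $ < everything):
  sorted[0] = $ribbon  (last char: 'n')
  sorted[1] = bbon$ri  (last char: 'i')
  sorted[2] = bon$rib  (last char: 'b')
  sorted[3] = ibbon$r  (last char: 'r')
  sorted[4] = n$ribbo  (last char: 'o')
  sorted[5] = on$ribb  (last char: 'b')
  sorted[6] = ribbon$  (last char: '$')
Last column: nibrob$
Original string S is at sorted index 6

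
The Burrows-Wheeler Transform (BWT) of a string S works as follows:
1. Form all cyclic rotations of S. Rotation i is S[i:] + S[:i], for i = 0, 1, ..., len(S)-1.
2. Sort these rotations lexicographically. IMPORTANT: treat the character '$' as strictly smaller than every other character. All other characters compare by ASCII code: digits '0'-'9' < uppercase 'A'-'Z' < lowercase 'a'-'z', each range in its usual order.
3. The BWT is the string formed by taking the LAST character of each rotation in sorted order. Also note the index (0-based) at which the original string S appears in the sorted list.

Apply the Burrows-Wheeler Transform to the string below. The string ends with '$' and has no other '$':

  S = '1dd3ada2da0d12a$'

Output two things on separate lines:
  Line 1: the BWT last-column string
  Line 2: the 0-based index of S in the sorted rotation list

Answer: aad$1ad2dd30d2a1
3

Derivation:
All 16 rotations (rotation i = S[i:]+S[:i]):
  rot[0] = 1dd3ada2da0d12a$
  rot[1] = dd3ada2da0d12a$1
  rot[2] = d3ada2da0d12a$1d
  rot[3] = 3ada2da0d12a$1dd
  rot[4] = ada2da0d12a$1dd3
  rot[5] = da2da0d12a$1dd3a
  rot[6] = a2da0d12a$1dd3ad
  rot[7] = 2da0d12a$1dd3ada
  rot[8] = da0d12a$1dd3ada2
  rot[9] = a0d12a$1dd3ada2d
  rot[10] = 0d12a$1dd3ada2da
  rot[11] = d12a$1dd3ada2da0
  rot[12] = 12a$1dd3ada2da0d
  rot[13] = 2a$1dd3ada2da0d1
  rot[14] = a$1dd3ada2da0d12
  rot[15] = $1dd3ada2da0d12a
Sorted (with $ < everything):
  sorted[0] = $1dd3ada2da0d12a  (last char: 'a')
  sorted[1] = 0d12a$1dd3ada2da  (last char: 'a')
  sorted[2] = 12a$1dd3ada2da0d  (last char: 'd')
  sorted[3] = 1dd3ada2da0d12a$  (last char: '$')
  sorted[4] = 2a$1dd3ada2da0d1  (last char: '1')
  sorted[5] = 2da0d12a$1dd3ada  (last char: 'a')
  sorted[6] = 3ada2da0d12a$1dd  (last char: 'd')
  sorted[7] = a$1dd3ada2da0d12  (last char: '2')
  sorted[8] = a0d12a$1dd3ada2d  (last char: 'd')
  sorted[9] = a2da0d12a$1dd3ad  (last char: 'd')
  sorted[10] = ada2da0d12a$1dd3  (last char: '3')
  sorted[11] = d12a$1dd3ada2da0  (last char: '0')
  sorted[12] = d3ada2da0d12a$1d  (last char: 'd')
  sorted[13] = da0d12a$1dd3ada2  (last char: '2')
  sorted[14] = da2da0d12a$1dd3a  (last char: 'a')
  sorted[15] = dd3ada2da0d12a$1  (last char: '1')
Last column: aad$1ad2dd30d2a1
Original string S is at sorted index 3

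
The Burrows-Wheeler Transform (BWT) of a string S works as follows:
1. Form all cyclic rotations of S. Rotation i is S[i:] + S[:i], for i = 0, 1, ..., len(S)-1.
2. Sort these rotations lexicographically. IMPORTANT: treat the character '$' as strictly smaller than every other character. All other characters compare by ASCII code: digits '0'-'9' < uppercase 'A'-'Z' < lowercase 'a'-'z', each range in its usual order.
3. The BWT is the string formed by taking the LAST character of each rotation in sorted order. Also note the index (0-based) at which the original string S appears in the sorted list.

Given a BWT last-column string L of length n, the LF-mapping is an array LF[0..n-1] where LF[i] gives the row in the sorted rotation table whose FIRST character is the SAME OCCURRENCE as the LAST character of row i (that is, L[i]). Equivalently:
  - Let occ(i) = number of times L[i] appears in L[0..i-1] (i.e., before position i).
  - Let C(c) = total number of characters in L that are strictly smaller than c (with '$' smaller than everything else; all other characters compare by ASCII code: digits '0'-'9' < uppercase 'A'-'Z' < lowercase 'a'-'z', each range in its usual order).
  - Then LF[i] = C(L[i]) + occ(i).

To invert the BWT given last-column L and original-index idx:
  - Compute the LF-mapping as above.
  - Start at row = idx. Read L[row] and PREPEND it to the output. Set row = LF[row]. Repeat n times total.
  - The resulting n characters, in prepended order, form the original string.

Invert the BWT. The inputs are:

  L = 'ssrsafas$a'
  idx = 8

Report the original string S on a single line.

LF mapping: 6 7 5 8 1 4 2 9 0 3
Walk LF starting at row 8, prepending L[row]:
  step 1: row=8, L[8]='$', prepend. Next row=LF[8]=0
  step 2: row=0, L[0]='s', prepend. Next row=LF[0]=6
  step 3: row=6, L[6]='a', prepend. Next row=LF[6]=2
  step 4: row=2, L[2]='r', prepend. Next row=LF[2]=5
  step 5: row=5, L[5]='f', prepend. Next row=LF[5]=4
  step 6: row=4, L[4]='a', prepend. Next row=LF[4]=1
  step 7: row=1, L[1]='s', prepend. Next row=LF[1]=7
  step 8: row=7, L[7]='s', prepend. Next row=LF[7]=9
  step 9: row=9, L[9]='a', prepend. Next row=LF[9]=3
  step 10: row=3, L[3]='s', prepend. Next row=LF[3]=8
Reversed output: sassafras$

Answer: sassafras$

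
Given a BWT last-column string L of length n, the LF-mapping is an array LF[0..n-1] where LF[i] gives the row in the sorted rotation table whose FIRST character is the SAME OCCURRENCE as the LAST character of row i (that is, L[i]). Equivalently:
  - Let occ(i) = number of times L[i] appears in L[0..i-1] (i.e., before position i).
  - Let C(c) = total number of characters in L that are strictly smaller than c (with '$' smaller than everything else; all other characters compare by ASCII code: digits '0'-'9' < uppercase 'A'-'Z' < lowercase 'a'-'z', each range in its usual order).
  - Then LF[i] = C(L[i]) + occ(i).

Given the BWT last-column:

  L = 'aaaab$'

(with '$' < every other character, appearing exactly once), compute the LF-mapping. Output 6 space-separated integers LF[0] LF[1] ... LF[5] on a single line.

Char counts: '$':1, 'a':4, 'b':1
C (first-col start): C('$')=0, C('a')=1, C('b')=5
L[0]='a': occ=0, LF[0]=C('a')+0=1+0=1
L[1]='a': occ=1, LF[1]=C('a')+1=1+1=2
L[2]='a': occ=2, LF[2]=C('a')+2=1+2=3
L[3]='a': occ=3, LF[3]=C('a')+3=1+3=4
L[4]='b': occ=0, LF[4]=C('b')+0=5+0=5
L[5]='$': occ=0, LF[5]=C('$')+0=0+0=0

Answer: 1 2 3 4 5 0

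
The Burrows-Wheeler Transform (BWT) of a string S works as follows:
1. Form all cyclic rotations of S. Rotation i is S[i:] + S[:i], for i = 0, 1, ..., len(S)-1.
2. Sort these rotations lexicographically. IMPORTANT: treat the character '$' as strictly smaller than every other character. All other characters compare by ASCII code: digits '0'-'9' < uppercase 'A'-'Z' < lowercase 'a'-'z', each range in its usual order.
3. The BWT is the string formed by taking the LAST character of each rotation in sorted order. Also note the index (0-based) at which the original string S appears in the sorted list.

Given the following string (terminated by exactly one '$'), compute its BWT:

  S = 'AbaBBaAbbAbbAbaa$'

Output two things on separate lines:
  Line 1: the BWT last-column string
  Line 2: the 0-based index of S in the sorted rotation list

All 17 rotations (rotation i = S[i:]+S[:i]):
  rot[0] = AbaBBaAbbAbbAbaa$
  rot[1] = baBBaAbbAbbAbaa$A
  rot[2] = aBBaAbbAbbAbaa$Ab
  rot[3] = BBaAbbAbbAbaa$Aba
  rot[4] = BaAbbAbbAbaa$AbaB
  rot[5] = aAbbAbbAbaa$AbaBB
  rot[6] = AbbAbbAbaa$AbaBBa
  rot[7] = bbAbbAbaa$AbaBBaA
  rot[8] = bAbbAbaa$AbaBBaAb
  rot[9] = AbbAbaa$AbaBBaAbb
  rot[10] = bbAbaa$AbaBBaAbbA
  rot[11] = bAbaa$AbaBBaAbbAb
  rot[12] = Abaa$AbaBBaAbbAbb
  rot[13] = baa$AbaBBaAbbAbbA
  rot[14] = aa$AbaBBaAbbAbbAb
  rot[15] = a$AbaBBaAbbAbbAba
  rot[16] = $AbaBBaAbbAbbAbaa
Sorted (with $ < everything):
  sorted[0] = $AbaBBaAbbAbbAbaa  (last char: 'a')
  sorted[1] = AbaBBaAbbAbbAbaa$  (last char: '$')
  sorted[2] = Abaa$AbaBBaAbbAbb  (last char: 'b')
  sorted[3] = AbbAbaa$AbaBBaAbb  (last char: 'b')
  sorted[4] = AbbAbbAbaa$AbaBBa  (last char: 'a')
  sorted[5] = BBaAbbAbbAbaa$Aba  (last char: 'a')
  sorted[6] = BaAbbAbbAbaa$AbaB  (last char: 'B')
  sorted[7] = a$AbaBBaAbbAbbAba  (last char: 'a')
  sorted[8] = aAbbAbbAbaa$AbaBB  (last char: 'B')
  sorted[9] = aBBaAbbAbbAbaa$Ab  (last char: 'b')
  sorted[10] = aa$AbaBBaAbbAbbAb  (last char: 'b')
  sorted[11] = bAbaa$AbaBBaAbbAb  (last char: 'b')
  sorted[12] = bAbbAbaa$AbaBBaAb  (last char: 'b')
  sorted[13] = baBBaAbbAbbAbaa$A  (last char: 'A')
  sorted[14] = baa$AbaBBaAbbAbbA  (last char: 'A')
  sorted[15] = bbAbaa$AbaBBaAbbA  (last char: 'A')
  sorted[16] = bbAbbAbaa$AbaBBaA  (last char: 'A')
Last column: a$bbaaBaBbbbbAAAA
Original string S is at sorted index 1

Answer: a$bbaaBaBbbbbAAAA
1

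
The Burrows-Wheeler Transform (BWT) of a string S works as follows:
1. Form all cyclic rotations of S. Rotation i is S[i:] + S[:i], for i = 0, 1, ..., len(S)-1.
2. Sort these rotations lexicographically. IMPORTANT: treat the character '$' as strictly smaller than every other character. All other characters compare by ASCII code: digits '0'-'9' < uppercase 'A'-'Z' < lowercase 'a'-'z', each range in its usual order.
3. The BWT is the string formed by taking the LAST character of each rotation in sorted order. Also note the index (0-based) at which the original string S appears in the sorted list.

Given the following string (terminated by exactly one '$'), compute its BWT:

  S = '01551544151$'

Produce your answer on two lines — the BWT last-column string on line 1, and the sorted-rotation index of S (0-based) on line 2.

Answer: 1$5450451511
1

Derivation:
All 12 rotations (rotation i = S[i:]+S[:i]):
  rot[0] = 01551544151$
  rot[1] = 1551544151$0
  rot[2] = 551544151$01
  rot[3] = 51544151$015
  rot[4] = 1544151$0155
  rot[5] = 544151$01551
  rot[6] = 44151$015515
  rot[7] = 4151$0155154
  rot[8] = 151$01551544
  rot[9] = 51$015515441
  rot[10] = 1$0155154415
  rot[11] = $01551544151
Sorted (with $ < everything):
  sorted[0] = $01551544151  (last char: '1')
  sorted[1] = 01551544151$  (last char: '$')
  sorted[2] = 1$0155154415  (last char: '5')
  sorted[3] = 151$01551544  (last char: '4')
  sorted[4] = 1544151$0155  (last char: '5')
  sorted[5] = 1551544151$0  (last char: '0')
  sorted[6] = 4151$0155154  (last char: '4')
  sorted[7] = 44151$015515  (last char: '5')
  sorted[8] = 51$015515441  (last char: '1')
  sorted[9] = 51544151$015  (last char: '5')
  sorted[10] = 544151$01551  (last char: '1')
  sorted[11] = 551544151$01  (last char: '1')
Last column: 1$5450451511
Original string S is at sorted index 1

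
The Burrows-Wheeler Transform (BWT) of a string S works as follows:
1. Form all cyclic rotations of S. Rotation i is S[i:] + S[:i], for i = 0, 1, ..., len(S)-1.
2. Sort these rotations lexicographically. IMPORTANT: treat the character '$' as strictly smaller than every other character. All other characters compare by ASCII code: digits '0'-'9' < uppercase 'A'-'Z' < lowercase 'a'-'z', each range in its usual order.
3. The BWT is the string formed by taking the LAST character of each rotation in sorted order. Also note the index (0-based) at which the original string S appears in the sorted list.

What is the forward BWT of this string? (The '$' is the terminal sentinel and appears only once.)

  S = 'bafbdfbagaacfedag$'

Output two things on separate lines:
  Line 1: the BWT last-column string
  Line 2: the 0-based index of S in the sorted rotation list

Answer: ggabdb$ffaebfdacaa
6

Derivation:
All 18 rotations (rotation i = S[i:]+S[:i]):
  rot[0] = bafbdfbagaacfedag$
  rot[1] = afbdfbagaacfedag$b
  rot[2] = fbdfbagaacfedag$ba
  rot[3] = bdfbagaacfedag$baf
  rot[4] = dfbagaacfedag$bafb
  rot[5] = fbagaacfedag$bafbd
  rot[6] = bagaacfedag$bafbdf
  rot[7] = agaacfedag$bafbdfb
  rot[8] = gaacfedag$bafbdfba
  rot[9] = aacfedag$bafbdfbag
  rot[10] = acfedag$bafbdfbaga
  rot[11] = cfedag$bafbdfbagaa
  rot[12] = fedag$bafbdfbagaac
  rot[13] = edag$bafbdfbagaacf
  rot[14] = dag$bafbdfbagaacfe
  rot[15] = ag$bafbdfbagaacfed
  rot[16] = g$bafbdfbagaacfeda
  rot[17] = $bafbdfbagaacfedag
Sorted (with $ < everything):
  sorted[0] = $bafbdfbagaacfedag  (last char: 'g')
  sorted[1] = aacfedag$bafbdfbag  (last char: 'g')
  sorted[2] = acfedag$bafbdfbaga  (last char: 'a')
  sorted[3] = afbdfbagaacfedag$b  (last char: 'b')
  sorted[4] = ag$bafbdfbagaacfed  (last char: 'd')
  sorted[5] = agaacfedag$bafbdfb  (last char: 'b')
  sorted[6] = bafbdfbagaacfedag$  (last char: '$')
  sorted[7] = bagaacfedag$bafbdf  (last char: 'f')
  sorted[8] = bdfbagaacfedag$baf  (last char: 'f')
  sorted[9] = cfedag$bafbdfbagaa  (last char: 'a')
  sorted[10] = dag$bafbdfbagaacfe  (last char: 'e')
  sorted[11] = dfbagaacfedag$bafb  (last char: 'b')
  sorted[12] = edag$bafbdfbagaacf  (last char: 'f')
  sorted[13] = fbagaacfedag$bafbd  (last char: 'd')
  sorted[14] = fbdfbagaacfedag$ba  (last char: 'a')
  sorted[15] = fedag$bafbdfbagaac  (last char: 'c')
  sorted[16] = g$bafbdfbagaacfeda  (last char: 'a')
  sorted[17] = gaacfedag$bafbdfba  (last char: 'a')
Last column: ggabdb$ffaebfdacaa
Original string S is at sorted index 6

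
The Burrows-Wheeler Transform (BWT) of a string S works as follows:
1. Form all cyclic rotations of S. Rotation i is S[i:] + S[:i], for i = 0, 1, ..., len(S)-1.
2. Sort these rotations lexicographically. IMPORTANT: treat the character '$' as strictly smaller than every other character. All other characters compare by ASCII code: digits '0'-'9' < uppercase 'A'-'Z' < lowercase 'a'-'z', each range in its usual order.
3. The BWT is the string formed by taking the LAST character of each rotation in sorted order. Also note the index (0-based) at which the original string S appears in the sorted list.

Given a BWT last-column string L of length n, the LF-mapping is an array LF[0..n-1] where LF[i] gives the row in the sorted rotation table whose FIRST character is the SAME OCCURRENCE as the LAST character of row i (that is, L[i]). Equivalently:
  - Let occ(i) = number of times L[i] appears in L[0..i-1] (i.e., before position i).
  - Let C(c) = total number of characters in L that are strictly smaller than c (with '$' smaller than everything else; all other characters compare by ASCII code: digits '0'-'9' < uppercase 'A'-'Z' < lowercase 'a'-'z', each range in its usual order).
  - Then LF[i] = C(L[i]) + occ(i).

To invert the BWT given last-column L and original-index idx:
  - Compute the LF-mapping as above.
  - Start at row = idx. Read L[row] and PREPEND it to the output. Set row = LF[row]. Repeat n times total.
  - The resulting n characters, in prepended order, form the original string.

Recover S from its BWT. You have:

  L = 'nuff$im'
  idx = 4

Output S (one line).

Answer: muffin$

Derivation:
LF mapping: 5 6 1 2 0 3 4
Walk LF starting at row 4, prepending L[row]:
  step 1: row=4, L[4]='$', prepend. Next row=LF[4]=0
  step 2: row=0, L[0]='n', prepend. Next row=LF[0]=5
  step 3: row=5, L[5]='i', prepend. Next row=LF[5]=3
  step 4: row=3, L[3]='f', prepend. Next row=LF[3]=2
  step 5: row=2, L[2]='f', prepend. Next row=LF[2]=1
  step 6: row=1, L[1]='u', prepend. Next row=LF[1]=6
  step 7: row=6, L[6]='m', prepend. Next row=LF[6]=4
Reversed output: muffin$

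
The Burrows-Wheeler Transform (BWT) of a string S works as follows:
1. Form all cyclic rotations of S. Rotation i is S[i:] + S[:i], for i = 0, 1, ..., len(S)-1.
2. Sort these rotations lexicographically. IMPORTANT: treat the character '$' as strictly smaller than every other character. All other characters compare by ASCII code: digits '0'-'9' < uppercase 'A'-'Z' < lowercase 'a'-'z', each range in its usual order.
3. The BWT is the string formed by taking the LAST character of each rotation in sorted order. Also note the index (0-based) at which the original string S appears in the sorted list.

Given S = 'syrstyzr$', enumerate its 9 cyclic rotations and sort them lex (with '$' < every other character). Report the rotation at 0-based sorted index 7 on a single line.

All 9 rotations (rotation i = S[i:]+S[:i]):
  rot[0] = syrstyzr$
  rot[1] = yrstyzr$s
  rot[2] = rstyzr$sy
  rot[3] = styzr$syr
  rot[4] = tyzr$syrs
  rot[5] = yzr$syrst
  rot[6] = zr$syrsty
  rot[7] = r$syrstyz
  rot[8] = $syrstyzr
Sorted (with $ < everything):
  sorted[0] = $syrstyzr
  sorted[1] = r$syrstyz
  sorted[2] = rstyzr$sy
  sorted[3] = styzr$syr
  sorted[4] = syrstyzr$
  sorted[5] = tyzr$syrs
  sorted[6] = yrstyzr$s
  sorted[7] = yzr$syrst
  sorted[8] = zr$syrsty
sorted[7] = yzr$syrst

Answer: yzr$syrst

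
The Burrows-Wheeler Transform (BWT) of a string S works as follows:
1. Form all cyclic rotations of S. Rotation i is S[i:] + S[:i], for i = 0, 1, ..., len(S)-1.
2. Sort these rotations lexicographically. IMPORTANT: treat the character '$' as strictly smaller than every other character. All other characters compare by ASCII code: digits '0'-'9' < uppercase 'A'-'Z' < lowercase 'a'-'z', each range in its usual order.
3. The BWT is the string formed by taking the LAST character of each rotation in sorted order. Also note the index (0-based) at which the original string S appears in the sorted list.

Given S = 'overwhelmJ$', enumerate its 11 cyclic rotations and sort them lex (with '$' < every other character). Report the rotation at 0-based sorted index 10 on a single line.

All 11 rotations (rotation i = S[i:]+S[:i]):
  rot[0] = overwhelmJ$
  rot[1] = verwhelmJ$o
  rot[2] = erwhelmJ$ov
  rot[3] = rwhelmJ$ove
  rot[4] = whelmJ$over
  rot[5] = helmJ$overw
  rot[6] = elmJ$overwh
  rot[7] = lmJ$overwhe
  rot[8] = mJ$overwhel
  rot[9] = J$overwhelm
  rot[10] = $overwhelmJ
Sorted (with $ < everything):
  sorted[0] = $overwhelmJ
  sorted[1] = J$overwhelm
  sorted[2] = elmJ$overwh
  sorted[3] = erwhelmJ$ov
  sorted[4] = helmJ$overw
  sorted[5] = lmJ$overwhe
  sorted[6] = mJ$overwhel
  sorted[7] = overwhelmJ$
  sorted[8] = rwhelmJ$ove
  sorted[9] = verwhelmJ$o
  sorted[10] = whelmJ$over
sorted[10] = whelmJ$over

Answer: whelmJ$over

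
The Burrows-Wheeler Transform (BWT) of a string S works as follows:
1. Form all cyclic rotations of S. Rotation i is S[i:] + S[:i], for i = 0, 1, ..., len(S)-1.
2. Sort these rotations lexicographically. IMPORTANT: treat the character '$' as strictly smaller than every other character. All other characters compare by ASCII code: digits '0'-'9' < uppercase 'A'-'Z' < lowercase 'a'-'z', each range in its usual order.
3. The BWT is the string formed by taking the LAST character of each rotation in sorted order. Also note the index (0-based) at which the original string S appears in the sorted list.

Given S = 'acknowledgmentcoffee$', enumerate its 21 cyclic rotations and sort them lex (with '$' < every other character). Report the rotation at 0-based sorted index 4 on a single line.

All 21 rotations (rotation i = S[i:]+S[:i]):
  rot[0] = acknowledgmentcoffee$
  rot[1] = cknowledgmentcoffee$a
  rot[2] = knowledgmentcoffee$ac
  rot[3] = nowledgmentcoffee$ack
  rot[4] = owledgmentcoffee$ackn
  rot[5] = wledgmentcoffee$ackno
  rot[6] = ledgmentcoffee$acknow
  rot[7] = edgmentcoffee$acknowl
  rot[8] = dgmentcoffee$acknowle
  rot[9] = gmentcoffee$acknowled
  rot[10] = mentcoffee$acknowledg
  rot[11] = entcoffee$acknowledgm
  rot[12] = ntcoffee$acknowledgme
  rot[13] = tcoffee$acknowledgmen
  rot[14] = coffee$acknowledgment
  rot[15] = offee$acknowledgmentc
  rot[16] = ffee$acknowledgmentco
  rot[17] = fee$acknowledgmentcof
  rot[18] = ee$acknowledgmentcoff
  rot[19] = e$acknowledgmentcoffe
  rot[20] = $acknowledgmentcoffee
Sorted (with $ < everything):
  sorted[0] = $acknowledgmentcoffee
  sorted[1] = acknowledgmentcoffee$
  sorted[2] = cknowledgmentcoffee$a
  sorted[3] = coffee$acknowledgment
  sorted[4] = dgmentcoffee$acknowle
  sorted[5] = e$acknowledgmentcoffe
  sorted[6] = edgmentcoffee$acknowl
  sorted[7] = ee$acknowledgmentcoff
  sorted[8] = entcoffee$acknowledgm
  sorted[9] = fee$acknowledgmentcof
  sorted[10] = ffee$acknowledgmentco
  sorted[11] = gmentcoffee$acknowled
  sorted[12] = knowledgmentcoffee$ac
  sorted[13] = ledgmentcoffee$acknow
  sorted[14] = mentcoffee$acknowledg
  sorted[15] = nowledgmentcoffee$ack
  sorted[16] = ntcoffee$acknowledgme
  sorted[17] = offee$acknowledgmentc
  sorted[18] = owledgmentcoffee$ackn
  sorted[19] = tcoffee$acknowledgmen
  sorted[20] = wledgmentcoffee$ackno
sorted[4] = dgmentcoffee$acknowle

Answer: dgmentcoffee$acknowle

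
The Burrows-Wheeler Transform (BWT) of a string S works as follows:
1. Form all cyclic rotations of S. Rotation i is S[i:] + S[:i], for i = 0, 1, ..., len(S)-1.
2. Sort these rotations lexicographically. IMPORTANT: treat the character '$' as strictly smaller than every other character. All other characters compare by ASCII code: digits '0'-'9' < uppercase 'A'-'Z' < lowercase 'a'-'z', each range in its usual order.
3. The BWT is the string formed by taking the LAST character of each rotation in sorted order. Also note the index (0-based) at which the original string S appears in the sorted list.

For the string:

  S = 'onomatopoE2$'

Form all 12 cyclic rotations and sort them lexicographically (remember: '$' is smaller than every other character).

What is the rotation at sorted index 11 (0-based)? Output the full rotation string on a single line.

Answer: topoE2$onoma

Derivation:
All 12 rotations (rotation i = S[i:]+S[:i]):
  rot[0] = onomatopoE2$
  rot[1] = nomatopoE2$o
  rot[2] = omatopoE2$on
  rot[3] = matopoE2$ono
  rot[4] = atopoE2$onom
  rot[5] = topoE2$onoma
  rot[6] = opoE2$onomat
  rot[7] = poE2$onomato
  rot[8] = oE2$onomatop
  rot[9] = E2$onomatopo
  rot[10] = 2$onomatopoE
  rot[11] = $onomatopoE2
Sorted (with $ < everything):
  sorted[0] = $onomatopoE2
  sorted[1] = 2$onomatopoE
  sorted[2] = E2$onomatopo
  sorted[3] = atopoE2$onom
  sorted[4] = matopoE2$ono
  sorted[5] = nomatopoE2$o
  sorted[6] = oE2$onomatop
  sorted[7] = omatopoE2$on
  sorted[8] = onomatopoE2$
  sorted[9] = opoE2$onomat
  sorted[10] = poE2$onomato
  sorted[11] = topoE2$onoma
sorted[11] = topoE2$onoma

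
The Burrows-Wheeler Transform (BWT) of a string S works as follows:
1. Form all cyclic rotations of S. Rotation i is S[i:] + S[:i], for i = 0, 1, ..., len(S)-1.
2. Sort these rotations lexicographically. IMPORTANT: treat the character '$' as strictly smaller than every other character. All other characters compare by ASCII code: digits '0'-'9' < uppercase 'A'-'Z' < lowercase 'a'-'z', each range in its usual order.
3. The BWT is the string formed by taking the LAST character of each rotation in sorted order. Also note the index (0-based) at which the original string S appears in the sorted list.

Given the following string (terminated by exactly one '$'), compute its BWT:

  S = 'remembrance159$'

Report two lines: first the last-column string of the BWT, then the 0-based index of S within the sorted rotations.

All 15 rotations (rotation i = S[i:]+S[:i]):
  rot[0] = remembrance159$
  rot[1] = emembrance159$r
  rot[2] = membrance159$re
  rot[3] = embrance159$rem
  rot[4] = mbrance159$reme
  rot[5] = brance159$remem
  rot[6] = rance159$rememb
  rot[7] = ance159$remembr
  rot[8] = nce159$remembra
  rot[9] = ce159$remembran
  rot[10] = e159$remembranc
  rot[11] = 159$remembrance
  rot[12] = 59$remembrance1
  rot[13] = 9$remembrance15
  rot[14] = $remembrance159
Sorted (with $ < everything):
  sorted[0] = $remembrance159  (last char: '9')
  sorted[1] = 159$remembrance  (last char: 'e')
  sorted[2] = 59$remembrance1  (last char: '1')
  sorted[3] = 9$remembrance15  (last char: '5')
  sorted[4] = ance159$remembr  (last char: 'r')
  sorted[5] = brance159$remem  (last char: 'm')
  sorted[6] = ce159$remembran  (last char: 'n')
  sorted[7] = e159$remembranc  (last char: 'c')
  sorted[8] = embrance159$rem  (last char: 'm')
  sorted[9] = emembrance159$r  (last char: 'r')
  sorted[10] = mbrance159$reme  (last char: 'e')
  sorted[11] = membrance159$re  (last char: 'e')
  sorted[12] = nce159$remembra  (last char: 'a')
  sorted[13] = rance159$rememb  (last char: 'b')
  sorted[14] = remembrance159$  (last char: '$')
Last column: 9e15rmncmreeab$
Original string S is at sorted index 14

Answer: 9e15rmncmreeab$
14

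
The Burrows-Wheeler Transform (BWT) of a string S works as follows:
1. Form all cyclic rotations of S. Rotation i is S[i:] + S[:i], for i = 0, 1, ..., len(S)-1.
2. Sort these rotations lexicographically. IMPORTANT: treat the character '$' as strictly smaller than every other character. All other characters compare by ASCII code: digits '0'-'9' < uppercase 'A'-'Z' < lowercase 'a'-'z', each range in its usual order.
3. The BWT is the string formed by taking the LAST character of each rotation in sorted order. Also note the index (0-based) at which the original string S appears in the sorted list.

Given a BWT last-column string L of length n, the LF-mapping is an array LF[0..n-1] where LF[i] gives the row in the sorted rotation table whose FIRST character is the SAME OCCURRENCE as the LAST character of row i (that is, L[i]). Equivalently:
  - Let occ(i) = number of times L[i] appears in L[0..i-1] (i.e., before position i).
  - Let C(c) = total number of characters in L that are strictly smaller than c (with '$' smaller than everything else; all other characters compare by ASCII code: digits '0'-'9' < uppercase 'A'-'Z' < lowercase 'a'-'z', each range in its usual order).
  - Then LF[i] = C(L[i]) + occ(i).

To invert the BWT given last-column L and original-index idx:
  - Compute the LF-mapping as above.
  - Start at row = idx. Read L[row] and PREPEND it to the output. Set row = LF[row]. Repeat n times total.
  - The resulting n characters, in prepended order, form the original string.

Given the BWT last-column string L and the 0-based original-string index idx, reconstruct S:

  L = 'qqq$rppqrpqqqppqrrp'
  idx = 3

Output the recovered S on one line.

Answer: pqpprrrqppqrpqqqqq$

Derivation:
LF mapping: 7 8 9 0 15 1 2 10 16 3 11 12 13 4 5 14 17 18 6
Walk LF starting at row 3, prepending L[row]:
  step 1: row=3, L[3]='$', prepend. Next row=LF[3]=0
  step 2: row=0, L[0]='q', prepend. Next row=LF[0]=7
  step 3: row=7, L[7]='q', prepend. Next row=LF[7]=10
  step 4: row=10, L[10]='q', prepend. Next row=LF[10]=11
  step 5: row=11, L[11]='q', prepend. Next row=LF[11]=12
  step 6: row=12, L[12]='q', prepend. Next row=LF[12]=13
  step 7: row=13, L[13]='p', prepend. Next row=LF[13]=4
  step 8: row=4, L[4]='r', prepend. Next row=LF[4]=15
  step 9: row=15, L[15]='q', prepend. Next row=LF[15]=14
  step 10: row=14, L[14]='p', prepend. Next row=LF[14]=5
  step 11: row=5, L[5]='p', prepend. Next row=LF[5]=1
  step 12: row=1, L[1]='q', prepend. Next row=LF[1]=8
  step 13: row=8, L[8]='r', prepend. Next row=LF[8]=16
  step 14: row=16, L[16]='r', prepend. Next row=LF[16]=17
  step 15: row=17, L[17]='r', prepend. Next row=LF[17]=18
  step 16: row=18, L[18]='p', prepend. Next row=LF[18]=6
  step 17: row=6, L[6]='p', prepend. Next row=LF[6]=2
  step 18: row=2, L[2]='q', prepend. Next row=LF[2]=9
  step 19: row=9, L[9]='p', prepend. Next row=LF[9]=3
Reversed output: pqpprrrqppqrpqqqqq$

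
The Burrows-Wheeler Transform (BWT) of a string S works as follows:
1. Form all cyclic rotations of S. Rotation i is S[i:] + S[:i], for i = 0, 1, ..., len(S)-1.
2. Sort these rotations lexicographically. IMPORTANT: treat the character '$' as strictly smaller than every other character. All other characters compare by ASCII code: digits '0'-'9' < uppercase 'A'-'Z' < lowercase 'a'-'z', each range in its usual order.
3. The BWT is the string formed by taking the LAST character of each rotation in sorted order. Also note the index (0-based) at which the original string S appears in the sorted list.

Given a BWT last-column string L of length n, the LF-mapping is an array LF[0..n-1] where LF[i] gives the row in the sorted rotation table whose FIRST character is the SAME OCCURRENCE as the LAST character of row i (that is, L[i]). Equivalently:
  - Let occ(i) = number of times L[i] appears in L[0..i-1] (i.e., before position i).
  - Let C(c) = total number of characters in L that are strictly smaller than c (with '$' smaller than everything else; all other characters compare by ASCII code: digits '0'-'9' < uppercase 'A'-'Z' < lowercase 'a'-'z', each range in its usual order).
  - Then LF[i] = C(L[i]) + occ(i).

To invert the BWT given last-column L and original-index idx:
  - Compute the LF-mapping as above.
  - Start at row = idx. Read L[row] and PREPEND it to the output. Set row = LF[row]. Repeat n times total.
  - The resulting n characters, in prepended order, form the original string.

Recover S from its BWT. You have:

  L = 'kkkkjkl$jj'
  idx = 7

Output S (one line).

Answer: kjlkjkkjk$

Derivation:
LF mapping: 4 5 6 7 1 8 9 0 2 3
Walk LF starting at row 7, prepending L[row]:
  step 1: row=7, L[7]='$', prepend. Next row=LF[7]=0
  step 2: row=0, L[0]='k', prepend. Next row=LF[0]=4
  step 3: row=4, L[4]='j', prepend. Next row=LF[4]=1
  step 4: row=1, L[1]='k', prepend. Next row=LF[1]=5
  step 5: row=5, L[5]='k', prepend. Next row=LF[5]=8
  step 6: row=8, L[8]='j', prepend. Next row=LF[8]=2
  step 7: row=2, L[2]='k', prepend. Next row=LF[2]=6
  step 8: row=6, L[6]='l', prepend. Next row=LF[6]=9
  step 9: row=9, L[9]='j', prepend. Next row=LF[9]=3
  step 10: row=3, L[3]='k', prepend. Next row=LF[3]=7
Reversed output: kjlkjkkjk$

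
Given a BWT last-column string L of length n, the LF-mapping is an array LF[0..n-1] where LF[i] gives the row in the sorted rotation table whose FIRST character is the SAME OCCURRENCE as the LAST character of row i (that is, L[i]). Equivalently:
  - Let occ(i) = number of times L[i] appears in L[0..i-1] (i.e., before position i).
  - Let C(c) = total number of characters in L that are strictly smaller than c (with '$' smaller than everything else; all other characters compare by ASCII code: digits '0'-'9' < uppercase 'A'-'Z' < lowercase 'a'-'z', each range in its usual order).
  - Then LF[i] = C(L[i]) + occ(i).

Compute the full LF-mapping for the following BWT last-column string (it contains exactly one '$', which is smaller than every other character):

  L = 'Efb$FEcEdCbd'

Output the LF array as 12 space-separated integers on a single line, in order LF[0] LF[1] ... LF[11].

Char counts: '$':1, 'C':1, 'E':3, 'F':1, 'b':2, 'c':1, 'd':2, 'f':1
C (first-col start): C('$')=0, C('C')=1, C('E')=2, C('F')=5, C('b')=6, C('c')=8, C('d')=9, C('f')=11
L[0]='E': occ=0, LF[0]=C('E')+0=2+0=2
L[1]='f': occ=0, LF[1]=C('f')+0=11+0=11
L[2]='b': occ=0, LF[2]=C('b')+0=6+0=6
L[3]='$': occ=0, LF[3]=C('$')+0=0+0=0
L[4]='F': occ=0, LF[4]=C('F')+0=5+0=5
L[5]='E': occ=1, LF[5]=C('E')+1=2+1=3
L[6]='c': occ=0, LF[6]=C('c')+0=8+0=8
L[7]='E': occ=2, LF[7]=C('E')+2=2+2=4
L[8]='d': occ=0, LF[8]=C('d')+0=9+0=9
L[9]='C': occ=0, LF[9]=C('C')+0=1+0=1
L[10]='b': occ=1, LF[10]=C('b')+1=6+1=7
L[11]='d': occ=1, LF[11]=C('d')+1=9+1=10

Answer: 2 11 6 0 5 3 8 4 9 1 7 10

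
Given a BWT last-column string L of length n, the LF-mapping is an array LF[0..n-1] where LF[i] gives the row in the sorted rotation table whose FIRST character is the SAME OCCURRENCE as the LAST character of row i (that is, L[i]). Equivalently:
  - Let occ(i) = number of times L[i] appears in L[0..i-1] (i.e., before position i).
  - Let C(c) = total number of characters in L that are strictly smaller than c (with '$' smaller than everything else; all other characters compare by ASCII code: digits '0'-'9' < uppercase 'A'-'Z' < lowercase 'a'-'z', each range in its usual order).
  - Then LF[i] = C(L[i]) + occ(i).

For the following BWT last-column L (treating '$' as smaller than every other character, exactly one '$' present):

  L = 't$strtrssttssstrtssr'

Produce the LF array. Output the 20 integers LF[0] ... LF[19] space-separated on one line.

Char counts: '$':1, 'r':4, 's':8, 't':7
C (first-col start): C('$')=0, C('r')=1, C('s')=5, C('t')=13
L[0]='t': occ=0, LF[0]=C('t')+0=13+0=13
L[1]='$': occ=0, LF[1]=C('$')+0=0+0=0
L[2]='s': occ=0, LF[2]=C('s')+0=5+0=5
L[3]='t': occ=1, LF[3]=C('t')+1=13+1=14
L[4]='r': occ=0, LF[4]=C('r')+0=1+0=1
L[5]='t': occ=2, LF[5]=C('t')+2=13+2=15
L[6]='r': occ=1, LF[6]=C('r')+1=1+1=2
L[7]='s': occ=1, LF[7]=C('s')+1=5+1=6
L[8]='s': occ=2, LF[8]=C('s')+2=5+2=7
L[9]='t': occ=3, LF[9]=C('t')+3=13+3=16
L[10]='t': occ=4, LF[10]=C('t')+4=13+4=17
L[11]='s': occ=3, LF[11]=C('s')+3=5+3=8
L[12]='s': occ=4, LF[12]=C('s')+4=5+4=9
L[13]='s': occ=5, LF[13]=C('s')+5=5+5=10
L[14]='t': occ=5, LF[14]=C('t')+5=13+5=18
L[15]='r': occ=2, LF[15]=C('r')+2=1+2=3
L[16]='t': occ=6, LF[16]=C('t')+6=13+6=19
L[17]='s': occ=6, LF[17]=C('s')+6=5+6=11
L[18]='s': occ=7, LF[18]=C('s')+7=5+7=12
L[19]='r': occ=3, LF[19]=C('r')+3=1+3=4

Answer: 13 0 5 14 1 15 2 6 7 16 17 8 9 10 18 3 19 11 12 4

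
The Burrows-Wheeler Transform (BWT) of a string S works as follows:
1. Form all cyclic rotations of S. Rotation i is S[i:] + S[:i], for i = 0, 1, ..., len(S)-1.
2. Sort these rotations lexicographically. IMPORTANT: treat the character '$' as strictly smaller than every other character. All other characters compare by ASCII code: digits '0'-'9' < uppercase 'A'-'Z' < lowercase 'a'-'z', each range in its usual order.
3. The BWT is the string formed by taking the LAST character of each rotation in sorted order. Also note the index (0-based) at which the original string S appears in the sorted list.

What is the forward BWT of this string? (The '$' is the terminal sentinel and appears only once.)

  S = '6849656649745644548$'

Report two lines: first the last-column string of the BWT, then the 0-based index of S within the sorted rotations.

Answer: 86475864465695$94644
14

Derivation:
All 20 rotations (rotation i = S[i:]+S[:i]):
  rot[0] = 6849656649745644548$
  rot[1] = 849656649745644548$6
  rot[2] = 49656649745644548$68
  rot[3] = 9656649745644548$684
  rot[4] = 656649745644548$6849
  rot[5] = 56649745644548$68496
  rot[6] = 6649745644548$684965
  rot[7] = 649745644548$6849656
  rot[8] = 49745644548$68496566
  rot[9] = 9745644548$684965664
  rot[10] = 745644548$6849656649
  rot[11] = 45644548$68496566497
  rot[12] = 5644548$684965664974
  rot[13] = 644548$6849656649745
  rot[14] = 44548$68496566497456
  rot[15] = 4548$684965664974564
  rot[16] = 548$6849656649745644
  rot[17] = 48$68496566497456445
  rot[18] = 8$684965664974564454
  rot[19] = $6849656649745644548
Sorted (with $ < everything):
  sorted[0] = $6849656649745644548  (last char: '8')
  sorted[1] = 44548$68496566497456  (last char: '6')
  sorted[2] = 4548$684965664974564  (last char: '4')
  sorted[3] = 45644548$68496566497  (last char: '7')
  sorted[4] = 48$68496566497456445  (last char: '5')
  sorted[5] = 49656649745644548$68  (last char: '8')
  sorted[6] = 49745644548$68496566  (last char: '6')
  sorted[7] = 548$6849656649745644  (last char: '4')
  sorted[8] = 5644548$684965664974  (last char: '4')
  sorted[9] = 56649745644548$68496  (last char: '6')
  sorted[10] = 644548$6849656649745  (last char: '5')
  sorted[11] = 649745644548$6849656  (last char: '6')
  sorted[12] = 656649745644548$6849  (last char: '9')
  sorted[13] = 6649745644548$684965  (last char: '5')
  sorted[14] = 6849656649745644548$  (last char: '$')
  sorted[15] = 745644548$6849656649  (last char: '9')
  sorted[16] = 8$684965664974564454  (last char: '4')
  sorted[17] = 849656649745644548$6  (last char: '6')
  sorted[18] = 9656649745644548$684  (last char: '4')
  sorted[19] = 9745644548$684965664  (last char: '4')
Last column: 86475864465695$94644
Original string S is at sorted index 14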